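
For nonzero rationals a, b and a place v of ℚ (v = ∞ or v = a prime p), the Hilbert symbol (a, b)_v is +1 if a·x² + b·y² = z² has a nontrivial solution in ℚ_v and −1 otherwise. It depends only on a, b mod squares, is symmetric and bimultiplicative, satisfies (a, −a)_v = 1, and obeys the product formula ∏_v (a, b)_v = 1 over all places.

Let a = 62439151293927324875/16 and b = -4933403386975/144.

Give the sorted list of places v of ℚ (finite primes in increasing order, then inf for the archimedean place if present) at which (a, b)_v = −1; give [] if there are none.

[37, 43]

(a, b) ≡ (7955, -1591) mod (ℚ^×)²; places V = {2, 3, 5, 7, 37, 43, ∞}.
(a,b)_5: α=3, u≡4; β=2, v≡4 (mod 5); (4|5)=+1, (4|5)=+1; sign (−1)^0·+1^2·+1^3 = +1.
(a,b)_43: α=5, u≡11; β=3, v≡10 (mod 43); (11|43)=+1, (10|43)=+1; sign (−1)^1·+1^3·+1^5 = -1.
(a,b)_3: α=0, u≡2; β=-2, v≡2 (mod 3); (2|3)=-1, (2|3)=-1; sign (−1)^0·-1^-2·-1^0 = +1.
(a,b)_2: α=-4, β=-4; u≡3, v≡1 (mod 8); ε(u)ε(v)=1·0, αω(v)=-4·0, βω(u)=-4·1; sum ≡ 0  ⇒  +1.
(a,b)_∞: sgn(7955)=+, sgn(-1591)=−, so +1.
(a,b)_37: α=5, u≡26; β=3, v≡31 (mod 37); (26|37)=+1, (31|37)=-1; sign (−1)^0·+1^3·-1^5 = -1.
(a,b)_7: α=2, u≡5; β=2, v≡6 (mod 7); (5|7)=-1, (6|7)=-1; sign (−1)^0·-1^2·-1^2 = +1.
(7955, -1591 / ℚ) ramifies at {37, 43}: a division algebra.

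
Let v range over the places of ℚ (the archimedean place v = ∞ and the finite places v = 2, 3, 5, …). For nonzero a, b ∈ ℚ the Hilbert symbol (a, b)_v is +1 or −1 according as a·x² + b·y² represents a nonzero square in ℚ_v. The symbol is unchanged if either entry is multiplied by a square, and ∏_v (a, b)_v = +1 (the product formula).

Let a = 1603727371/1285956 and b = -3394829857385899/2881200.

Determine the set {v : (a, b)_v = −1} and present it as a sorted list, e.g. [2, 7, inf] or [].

[2, 53]

(a, b) ≡ (1219, -3657) mod (ℚ^×)²; places V = {2, 3, 5, 7, 23, 31, 37, 53, ∞}.
(a,b)_3: α=-8, u≡1; β=-1, v≡2 (mod 3); (1|3)=+1, (2|3)=-1; sign (−1)^0·+1^-1·-1^-8 = +1.
(a,b)_5: α=0, u≡1; β=-2, v≡2 (mod 5); (1|5)=+1, (2|5)=-1; sign (−1)^0·+1^-2·-1^0 = +1.
(a,b)_53: α=1, u≡27; β=3, v≡46 (mod 53); (27|53)=-1, (46|53)=+1; sign (−1)^0·-1^3·+1^1 = -1.
(a,b)_7: α=-2, u≡1; β=-4, v≡4 (mod 7); (1|7)=+1, (4|7)=+1; sign (−1)^0·+1^-4·+1^-2 = +1.
(a,b)_31: α=2, u≡8; β=0, v≡7 (mod 31); (8|31)=+1, (7|31)=+1; sign (−1)^0·+1^0·+1^2 = +1.
(a,b)_2: α=-2, β=-4; u≡3, v≡7 (mod 8); ε(u)ε(v)=1·1, αω(v)=-2·0, βω(u)=-4·1; sum ≡ 1  ⇒  -1.
(a,b)_37: α=2, u≡23; β=4, v≡23 (mod 37); (23|37)=-1, (23|37)=-1; sign (−1)^0·-1^4·-1^2 = +1.
(a,b)_23: α=1, u≡21; β=3, v≡8 (mod 23); (21|23)=-1, (8|23)=+1; sign (−1)^1·-1^3·+1^1 = +1.
(a,b)_∞: sgn(1219)=+, sgn(-3657)=−, so +1.
(1219, -3657 / ℚ) ramifies at {2, 53}: a division algebra.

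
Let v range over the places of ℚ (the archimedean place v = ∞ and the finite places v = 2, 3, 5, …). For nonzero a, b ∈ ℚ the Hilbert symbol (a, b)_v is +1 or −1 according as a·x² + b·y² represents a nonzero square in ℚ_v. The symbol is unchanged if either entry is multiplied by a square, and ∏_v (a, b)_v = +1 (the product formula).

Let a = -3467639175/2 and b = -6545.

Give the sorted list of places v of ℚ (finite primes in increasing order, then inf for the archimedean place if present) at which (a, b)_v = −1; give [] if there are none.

[11, 17, 19, inf]

(a, b) ≡ (-13566, -6545) mod (ℚ^×)²; places V = {2, 3, 5, 7, 11, 13, 17, 19, ∞}.
(a,b)_5: α=2, u≡4; β=1, v≡1 (mod 5); (4|5)=+1, (1|5)=+1; sign (−1)^0·+1^1·+1^2 = +1.
(a,b)_19: α=1, u≡3; β=0, v≡10 (mod 19); (3|19)=-1, (10|19)=-1; sign (−1)^0·-1^0·-1^1 = -1.
(a,b)_17: α=1, u≡13; β=1, v≡6 (mod 17); (13|17)=+1, (6|17)=-1; sign (−1)^0·+1^1·-1^1 = -1.
(a,b)_13: α=2, u≡7; β=0, v≡7 (mod 13); (7|13)=-1, (7|13)=-1; sign (−1)^0·-1^0·-1^2 = +1.
(a,b)_11: α=2, u≡2; β=1, v≡10 (mod 11); (2|11)=-1, (10|11)=-1; sign (−1)^0·-1^1·-1^2 = -1.
(a,b)_2: α=-1, β=0; u≡1, v≡7 (mod 8); ε(u)ε(v)=0·1, αω(v)=-1·0, βω(u)=0·0; sum ≡ 0  ⇒  +1.
(a,b)_3: α=1, u≡2; β=0, v≡1 (mod 3); (2|3)=-1, (1|3)=+1; sign (−1)^0·-1^0·+1^1 = +1.
(a,b)_∞: sgn(-13566)=−, sgn(-6545)=−, so -1.
(a,b)_7: α=1, u≡2; β=1, v≡3 (mod 7); (2|7)=+1, (3|7)=-1; sign (−1)^1·+1^1·-1^1 = +1.
(-13566, -6545 / ℚ) ramifies at {11, 17, 19, ∞}: a division algebra.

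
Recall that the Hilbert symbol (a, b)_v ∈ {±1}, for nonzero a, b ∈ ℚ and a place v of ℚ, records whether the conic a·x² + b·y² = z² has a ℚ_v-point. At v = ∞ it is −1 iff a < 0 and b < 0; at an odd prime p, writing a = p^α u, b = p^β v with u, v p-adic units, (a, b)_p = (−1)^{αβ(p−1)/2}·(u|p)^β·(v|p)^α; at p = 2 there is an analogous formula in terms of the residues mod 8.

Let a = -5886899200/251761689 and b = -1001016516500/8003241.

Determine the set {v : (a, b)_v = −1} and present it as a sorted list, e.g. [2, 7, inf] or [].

[2, 5, 13, inf]

(a, b) ≡ (-13, -85085) mod (ℚ^×)²; places V = {2, 3, 5, 7, 11, 13, 17, 19, 23, 41, 43, ∞}.
(a,b)_17: α=0, u≡15; β=1, v≡5 (mod 17); (15|17)=+1, (5|17)=-1; sign (−1)^0·+1^1·-1^0 = +1.
(a,b)_3: α=-4, u≡2; β=-2, v≡1 (mod 3); (2|3)=-1, (1|3)=+1; sign (−1)^0·-1^-2·+1^-4 = +1.
(a,b)_5: α=2, u≡3; β=3, v≡3 (mod 5); (3|5)=-1, (3|5)=-1; sign (−1)^0·-1^3·-1^2 = -1.
(a,b)_23: α=0, u≡15; β=-2, v≡19 (mod 23); (15|23)=-1, (19|23)=-1; sign (−1)^0·-1^-2·-1^0 = +1.
(a,b)_∞: sgn(-13)=−, sgn(-85085)=−, so -1.
(a,b)_7: α=2, u≡1; β=7, v≡1 (mod 7); (1|7)=+1, (1|7)=+1; sign (−1)^0·+1^7·+1^2 = +1.
(a,b)_43: α=-2, u≡27; β=0, v≡18 (mod 43); (27|43)=-1, (18|43)=-1; sign (−1)^0·-1^0·-1^-2 = +1.
(a,b)_2: α=10, β=2; u≡3, v≡3 (mod 8); ε(u)ε(v)=1·1, αω(v)=10·1, βω(u)=2·1; sum ≡ 1  ⇒  -1.
(a,b)_19: α=2, u≡11; β=0, v≡1 (mod 19); (11|19)=+1, (1|19)=+1; sign (−1)^0·+1^0·+1^2 = +1.
(a,b)_41: α=-2, u≡34; β=-2, v≡18 (mod 41); (34|41)=-1, (18|41)=+1; sign (−1)^0·-1^-2·+1^-2 = +1.
(a,b)_13: α=1, u≡9; β=1, v≡11 (mod 13); (9|13)=+1, (11|13)=-1; sign (−1)^0·+1^1·-1^1 = -1.
(a,b)_11: α=0, u≡9; β=1, v≡9 (mod 11); (9|11)=+1, (9|11)=+1; sign (−1)^0·+1^1·+1^0 = +1.
(-13, -85085 / ℚ) ramifies at {2, 5, 13, ∞}: a division algebra.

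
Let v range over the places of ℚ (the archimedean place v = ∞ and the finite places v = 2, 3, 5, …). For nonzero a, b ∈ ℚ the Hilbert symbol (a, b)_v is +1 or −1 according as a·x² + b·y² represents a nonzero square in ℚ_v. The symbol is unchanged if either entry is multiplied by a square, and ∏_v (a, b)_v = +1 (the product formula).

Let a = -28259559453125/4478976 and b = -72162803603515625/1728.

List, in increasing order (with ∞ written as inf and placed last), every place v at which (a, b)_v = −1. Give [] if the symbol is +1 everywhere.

Mod squares: a ≡ -30, b ≡ -3003. Check v ∈ {∞, 2, 3, 5, 7, 11, 13, 19}.
v=5: a=5^7·(≡4), b=5^10·(≡2) mod 5; (4|5)=+1, (2|5)=-1; (−1)^{7·10·2}·(+1)^10·(-1)^7 = -1.
v=13: a=13^2·(≡3), b=13^3·(≡1) mod 13; (3|13)=+1, (1|13)=+1; (−1)^{2·3·6}·(+1)^3·(+1)^2 = +1.
v=7: a=7^2·(≡6), b=7^1·(≡6) mod 7; (6|7)=-1, (6|7)=-1; (−1)^{2·1·3}·(-1)^1·(-1)^2 = -1.
v=3: a=3^-7·(≡2), b=3^-3·(≡1) mod 3; (2|3)=-1, (1|3)=+1; (−1)^{-7·-3·1}·(-1)^-3·(+1)^-7 = +1.
v=2: v_2(a)=-11, v_2(b)=-6; units ≡ 1, 5 (mod 8); ε·ε+αω+βω = 0·0+-11·1+-6·0 ≡ 1  ⇒  (a,b)_2 = -1.
v=19: a=19^2·(≡15), b=19^2·(≡2) mod 19; (15|19)=-1, (2|19)=-1; (−1)^{2·2·9}·(-1)^2·(-1)^2 = +1.
v=11: a=11^2·(≡3), b=11^3·(≡2) mod 11; (3|11)=+1, (2|11)=-1; (−1)^{2·3·5}·(+1)^3·(-1)^2 = +1.
v=∞: -30 < 0 and -3003 < 0  ⇒  (a,b)_∞ = -1.
Ram(-30, -3003) = {2, 5, 7, ∞}; no ℚ_2-point on the conic.

[2, 5, 7, inf]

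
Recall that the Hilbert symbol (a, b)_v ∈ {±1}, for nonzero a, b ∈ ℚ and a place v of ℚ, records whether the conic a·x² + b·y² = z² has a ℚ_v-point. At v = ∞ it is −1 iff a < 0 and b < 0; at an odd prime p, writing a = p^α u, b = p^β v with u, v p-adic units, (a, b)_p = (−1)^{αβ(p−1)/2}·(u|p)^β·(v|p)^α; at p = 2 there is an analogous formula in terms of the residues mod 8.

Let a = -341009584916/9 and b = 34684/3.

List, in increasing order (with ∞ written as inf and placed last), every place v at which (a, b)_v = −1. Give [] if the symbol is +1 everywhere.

[17, 23, 29, 37]

Mod squares: a ≡ -2068781, b ≡ 26013. Check v ∈ {∞, 2, 3, 7, 11, 13, 17, 23, 29, 37}.
v=3: a=3^-2·(≡1), b=3^-1·(≡1) mod 3; (1|3)=+1, (1|3)=+1; (−1)^{-2·-1·1}·(+1)^-1·(+1)^-2 = +1.
v=37: a=37^1·(≡24), b=37^0·(≡5) mod 37; (24|37)=-1, (5|37)=-1; (−1)^{1·0·18}·(-1)^0·(-1)^1 = -1.
v=∞: -2068781 < 0 and 26013 > 0  ⇒  (a,b)_∞ = +1.
v=29: a=29^2·(≡3), b=29^1·(≡12) mod 29; (3|29)=-1, (12|29)=-1; (−1)^{2·1·14}·(-1)^1·(-1)^2 = -1.
v=17: a=17^1·(≡12), b=17^0·(≡7) mod 17; (12|17)=-1, (7|17)=-1; (−1)^{1·0·8}·(-1)^0·(-1)^1 = -1.
v=11: a=11^1·(≡2), b=11^0·(≡4) mod 11; (2|11)=-1, (4|11)=+1; (−1)^{1·0·5}·(-1)^0·(+1)^1 = +1.
v=2: v_2(a)=2, v_2(b)=2; units ≡ 3, 5 (mod 8); ε·ε+αω+βω = 1·0+2·1+2·1 ≡ 0  ⇒  (a,b)_2 = +1.
v=23: a=23^1·(≡12), b=23^1·(≡12) mod 23; (12|23)=+1, (12|23)=+1; (−1)^{1·1·11}·(+1)^1·(+1)^1 = -1.
v=7: a=7^2·(≡5), b=7^0·(≡2) mod 7; (5|7)=-1, (2|7)=+1; (−1)^{2·0·3}·(-1)^0·(+1)^2 = +1.
v=13: a=13^1·(≡9), b=13^1·(≡1) mod 13; (9|13)=+1, (1|13)=+1; (−1)^{1·1·6}·(+1)^1·(+1)^1 = +1.
(-2068781, 26013 / ℚ) ramifies at {17, 23, 29, 37}: a division algebra.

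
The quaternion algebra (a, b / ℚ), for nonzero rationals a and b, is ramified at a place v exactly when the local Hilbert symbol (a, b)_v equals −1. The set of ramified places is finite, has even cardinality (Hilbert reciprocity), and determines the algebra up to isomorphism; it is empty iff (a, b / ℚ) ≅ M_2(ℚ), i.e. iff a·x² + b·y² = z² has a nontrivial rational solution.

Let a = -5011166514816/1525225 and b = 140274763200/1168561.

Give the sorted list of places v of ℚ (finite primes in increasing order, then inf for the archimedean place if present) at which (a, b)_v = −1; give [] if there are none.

[2, 3, 7, 11, 13, 23]

Mod squares: a ≡ -29946, b ≡ 143. Check v ∈ {∞, 2, 3, 5, 7, 11, 13, 19, 23, 29, 31, 47}.
v=7: a=7^5·(≡5), b=7^0·(≡6) mod 7; (5|7)=-1, (6|7)=-1; (−1)^{5·0·3}·(-1)^0·(-1)^5 = -1.
v=47: a=47^0·(≡5), b=47^-2·(≡7) mod 47; (5|47)=-1, (7|47)=+1; (−1)^{0·-2·23}·(-1)^-2·(+1)^0 = +1.
v=5: a=5^-2·(≡1), b=5^2·(≡3) mod 5; (1|5)=+1, (3|5)=-1; (−1)^{-2·2·2}·(+1)^2·(-1)^-2 = +1.
v=3: a=3^3·(≡2), b=3^6·(≡2) mod 3; (2|3)=-1, (2|3)=-1; (−1)^{3·6·1}·(-1)^6·(-1)^3 = -1.
v=∞: -29946 < 0 and 143 > 0  ⇒  (a,b)_∞ = +1.
v=29: a=29^0·(≡14), b=29^2·(≡3) mod 29; (14|29)=-1, (3|29)=-1; (−1)^{0·2·14}·(-1)^2·(-1)^0 = +1.
v=19: a=19^-2·(≡11), b=19^0·(≡8) mod 19; (11|19)=+1, (8|19)=-1; (−1)^{-2·0·9}·(+1)^0·(-1)^-2 = +1.
v=13: a=13^-2·(≡2), b=13^1·(≡2) mod 13; (2|13)=-1, (2|13)=-1; (−1)^{-2·1·6}·(-1)^1·(-1)^-2 = -1.
v=31: a=31^1·(≡21), b=31^0·(≡18) mod 31; (21|31)=-1, (18|31)=+1; (−1)^{1·0·15}·(-1)^0·(+1)^1 = +1.
v=23: a=23^1·(≡1), b=23^-2·(≡19) mod 23; (1|23)=+1, (19|23)=-1; (−1)^{1·-2·11}·(+1)^-2·(-1)^1 = -1.
v=2: v_2(a)=7, v_2(b)=6; units ≡ 3, 7 (mod 8); ε·ε+αω+βω = 1·1+7·0+6·1 ≡ 1  ⇒  (a,b)_2 = -1.
v=11: a=11^2·(≡2), b=11^1·(≡2) mod 11; (2|11)=-1, (2|11)=-1; (−1)^{2·1·5}·(-1)^1·(-1)^2 = -1.
(-29946, 143 / ℚ) ramifies at {2, 3, 7, 11, 13, 23}: a division algebra.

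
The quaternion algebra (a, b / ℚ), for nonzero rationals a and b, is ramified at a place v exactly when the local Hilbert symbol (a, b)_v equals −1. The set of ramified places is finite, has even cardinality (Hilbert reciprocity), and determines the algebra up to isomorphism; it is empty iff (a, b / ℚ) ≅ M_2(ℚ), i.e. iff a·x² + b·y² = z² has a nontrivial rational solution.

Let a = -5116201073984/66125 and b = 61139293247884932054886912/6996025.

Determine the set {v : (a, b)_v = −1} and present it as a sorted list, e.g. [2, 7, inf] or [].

[5, 13]

(a, b) ≡ (-1105, 4522) mod (ℚ^×)²; places V = {2, 5, 7, 11, 13, 17, 19, 23, ∞}.
(a,b)_∞: sgn(-1105)=−, sgn(4522)=+, so +1.
(a,b)_13: α=3, u≡2; β=6, v≡8 (mod 13); (2|13)=-1, (8|13)=-1; sign (−1)^0·-1^6·-1^3 = -1.
(a,b)_19: α=2, u≡7; β=5, v≡15 (mod 19); (7|19)=+1, (15|19)=-1; sign (−1)^0·+1^5·-1^2 = +1.
(a,b)_23: α=-2, u≡5; β=-4, v≡5 (mod 23); (5|23)=-1, (5|23)=-1; sign (−1)^0·-1^-4·-1^-2 = +1.
(a,b)_2: α=6, β=9; u≡7, v≡5 (mod 8); ε(u)ε(v)=1·0, αω(v)=6·1, βω(u)=9·0; sum ≡ 0  ⇒  +1.
(a,b)_11: α=2, u≡2; β=2, v≡5 (mod 11); (2|11)=-1, (5|11)=+1; sign (−1)^0·-1^2·+1^2 = +1.
(a,b)_17: α=1, u≡7; β=3, v≡7 (mod 17); (7|17)=-1, (7|17)=-1; sign (−1)^0·-1^3·-1^1 = +1.
(a,b)_5: α=-3, u≡4; β=-2, v≡2 (mod 5); (4|5)=+1, (2|5)=-1; sign (−1)^0·+1^-2·-1^-3 = -1.
(a,b)_7: α=2, u≡1; β=5, v≡1 (mod 7); (1|7)=+1, (1|7)=+1; sign (−1)^0·+1^5·+1^2 = +1.
|Ram(-1105, 4522)| = 2, even; anisotropic at {5, 13}.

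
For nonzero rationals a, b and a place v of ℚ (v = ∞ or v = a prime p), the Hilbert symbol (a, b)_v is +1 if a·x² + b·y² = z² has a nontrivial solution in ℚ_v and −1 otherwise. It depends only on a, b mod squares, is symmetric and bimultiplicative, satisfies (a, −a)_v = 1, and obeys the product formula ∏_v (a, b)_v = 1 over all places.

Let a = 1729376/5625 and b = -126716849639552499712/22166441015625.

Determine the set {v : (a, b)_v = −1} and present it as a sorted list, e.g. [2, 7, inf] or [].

Mod squares: a ≡ 374, b ≡ -187. Check v ∈ {∞, 2, 3, 5, 7, 11, 17, 31}.
v=3: a=3^-2·(≡2), b=3^-10·(≡2) mod 3; (2|3)=-1, (2|3)=-1; (−1)^{-2·-10·1}·(-1)^-10·(-1)^-2 = +1.
v=7: a=7^0·(≡3), b=7^2·(≡1) mod 7; (3|7)=-1, (1|7)=+1; (−1)^{0·2·3}·(-1)^2·(+1)^0 = +1.
v=11: a=11^1·(≡1), b=11^3·(≡1) mod 11; (1|11)=+1, (1|11)=+1; (−1)^{1·3·5}·(+1)^3·(+1)^1 = -1.
v=2: v_2(a)=5, v_2(b)=14; units ≡ 3, 5 (mod 8); ε·ε+αω+βω = 1·0+5·1+14·1 ≡ 1  ⇒  (a,b)_2 = -1.
v=∞: 374 > 0 and -187 < 0  ⇒  (a,b)_∞ = +1.
v=17: a=17^3·(≡11), b=17^9·(≡10) mod 17; (11|17)=-1, (10|17)=-1; (−1)^{3·9·8}·(-1)^9·(-1)^3 = +1.
v=31: a=31^0·(≡14), b=31^-2·(≡29) mod 31; (14|31)=+1, (29|31)=-1; (−1)^{0·-2·15}·(+1)^-2·(-1)^0 = +1.
v=5: a=5^-4·(≡4), b=5^-8·(≡2) mod 5; (4|5)=+1, (2|5)=-1; (−1)^{-4·-8·2}·(+1)^-8·(-1)^-4 = +1.
Ram(374, -187) = {2, 11}; no ℚ_2-point on the conic.

[2, 11]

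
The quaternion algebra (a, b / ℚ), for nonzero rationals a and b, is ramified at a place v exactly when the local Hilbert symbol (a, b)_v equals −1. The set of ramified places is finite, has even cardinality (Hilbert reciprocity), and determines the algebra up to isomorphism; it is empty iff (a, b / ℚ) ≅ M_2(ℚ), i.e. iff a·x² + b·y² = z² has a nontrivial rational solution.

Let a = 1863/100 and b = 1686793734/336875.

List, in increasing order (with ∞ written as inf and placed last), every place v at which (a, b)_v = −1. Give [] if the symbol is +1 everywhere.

[3, 23]

Mod squares: a ≡ 23, b ≡ 66. Check v ∈ {∞, 2, 3, 5, 7, 11, 23}.
v=7: a=7^0·(≡4), b=7^-2·(≡3) mod 7; (4|7)=+1, (3|7)=-1; (−1)^{0·-2·3}·(+1)^-2·(-1)^0 = +1.
v=3: a=3^4·(≡2), b=3^13·(≡1) mod 3; (2|3)=-1, (1|3)=+1; (−1)^{4·13·1}·(-1)^13·(+1)^4 = -1.
v=23: a=23^1·(≡13), b=23^2·(≡20) mod 23; (13|23)=+1, (20|23)=-1; (−1)^{1·2·11}·(+1)^2·(-1)^1 = -1.
v=∞: 23 > 0 and 66 > 0  ⇒  (a,b)_∞ = +1.
v=2: v_2(a)=-2, v_2(b)=1; units ≡ 7, 1 (mod 8); ε·ε+αω+βω = 1·0+-2·0+1·0 ≡ 0  ⇒  (a,b)_2 = +1.
v=5: a=5^-2·(≡2), b=5^-4·(≡1) mod 5; (2|5)=-1, (1|5)=+1; (−1)^{-2·-4·2}·(-1)^-4·(+1)^-2 = +1.
v=11: a=11^0·(≡4), b=11^-1·(≡10) mod 11; (4|11)=+1, (10|11)=-1; (−1)^{0·-1·5}·(+1)^-1·(-1)^0 = +1.
(23, 66 / ℚ) ramifies at {3, 23}: a division algebra.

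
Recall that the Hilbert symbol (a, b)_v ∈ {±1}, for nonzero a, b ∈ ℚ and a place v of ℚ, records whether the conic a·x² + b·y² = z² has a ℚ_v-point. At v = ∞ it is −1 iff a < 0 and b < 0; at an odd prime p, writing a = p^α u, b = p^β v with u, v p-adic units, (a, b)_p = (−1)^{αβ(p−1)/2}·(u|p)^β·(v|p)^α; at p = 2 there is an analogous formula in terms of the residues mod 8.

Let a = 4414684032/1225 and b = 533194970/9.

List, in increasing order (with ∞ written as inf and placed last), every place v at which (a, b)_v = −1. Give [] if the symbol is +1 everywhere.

(a, b) ≡ (782, 170) mod (ℚ^×)²; places V = {2, 3, 5, 7, 11, 17, 23, ∞}.
(a,b)_7: α=-2, u≡6; β=2, v≡1 (mod 7); (6|7)=-1, (1|7)=+1; sign (−1)^0·-1^2·+1^-2 = +1.
(a,b)_2: α=7, β=1; u≡7, v≡5 (mod 8); ε(u)ε(v)=1·0, αω(v)=7·1, βω(u)=1·0; sum ≡ 1  ⇒  -1.
(a,b)_∞: sgn(782)=+, sgn(170)=+, so +1.
(a,b)_23: α=1, u≡17; β=2, v≡18 (mod 23); (17|23)=-1, (18|23)=+1; sign (−1)^0·-1^2·+1^1 = +1.
(a,b)_17: α=1, u≡5; β=1, v≡10 (mod 17); (5|17)=-1, (10|17)=-1; sign (−1)^0·-1^1·-1^1 = +1.
(a,b)_3: α=6, u≡2; β=-2, v≡2 (mod 3); (2|3)=-1, (2|3)=-1; sign (−1)^0·-1^-2·-1^6 = +1.
(a,b)_5: α=-2, u≡3; β=1, v≡1 (mod 5); (3|5)=-1, (1|5)=+1; sign (−1)^0·-1^1·+1^-2 = -1.
(a,b)_11: α=2, u≡4; β=2, v≡4 (mod 11); (4|11)=+1, (4|11)=+1; sign (−1)^0·+1^2·+1^2 = +1.
Ram(782, 170) = {2, 5}; no ℚ_2-point on the conic.

[2, 5]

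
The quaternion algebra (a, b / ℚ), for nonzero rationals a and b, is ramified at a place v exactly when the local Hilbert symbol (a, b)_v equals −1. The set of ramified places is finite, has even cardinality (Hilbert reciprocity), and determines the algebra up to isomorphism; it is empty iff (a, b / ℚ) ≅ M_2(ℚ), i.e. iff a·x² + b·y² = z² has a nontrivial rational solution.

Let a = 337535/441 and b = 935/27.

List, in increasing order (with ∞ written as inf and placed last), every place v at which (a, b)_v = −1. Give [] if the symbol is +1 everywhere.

Mod squares: a ≡ 935, b ≡ 2805. Check v ∈ {∞, 2, 3, 5, 7, 11, 17, 19}.
v=5: a=5^1·(≡2), b=5^1·(≡1) mod 5; (2|5)=-1, (1|5)=+1; (−1)^{1·1·2}·(-1)^1·(+1)^1 = -1.
v=17: a=17^1·(≡1), b=17^1·(≡14) mod 17; (1|17)=+1, (14|17)=-1; (−1)^{1·1·8}·(+1)^1·(-1)^1 = -1.
v=7: a=7^-2·(≡1), b=7^0·(≡3) mod 7; (1|7)=+1, (3|7)=-1; (−1)^{-2·0·3}·(+1)^0·(-1)^-2 = +1.
v=∞: 935 > 0 and 2805 > 0  ⇒  (a,b)_∞ = +1.
v=11: a=11^1·(≡6), b=11^1·(≡6) mod 11; (6|11)=-1, (6|11)=-1; (−1)^{1·1·5}·(-1)^1·(-1)^1 = -1.
v=2: v_2(a)=0, v_2(b)=0; units ≡ 7, 5 (mod 8); ε·ε+αω+βω = 1·0+0·1+0·0 ≡ 0  ⇒  (a,b)_2 = +1.
v=19: a=19^2·(≡1), b=19^0·(≡10) mod 19; (1|19)=+1, (10|19)=-1; (−1)^{2·0·9}·(+1)^0·(-1)^2 = +1.
v=3: a=3^-2·(≡2), b=3^-3·(≡2) mod 3; (2|3)=-1, (2|3)=-1; (−1)^{-2·-3·1}·(-1)^-3·(-1)^-2 = -1.
|Ram(935, 2805)| = 4, even; anisotropic at {3, 5, 11, 17}.

[3, 5, 11, 17]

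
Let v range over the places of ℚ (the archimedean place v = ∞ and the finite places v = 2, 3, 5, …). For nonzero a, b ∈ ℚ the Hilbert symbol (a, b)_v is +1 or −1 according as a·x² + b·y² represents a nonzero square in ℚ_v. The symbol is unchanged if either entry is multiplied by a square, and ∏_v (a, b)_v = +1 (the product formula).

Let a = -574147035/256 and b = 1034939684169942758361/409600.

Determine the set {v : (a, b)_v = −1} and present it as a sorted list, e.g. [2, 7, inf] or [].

[7, 17]

Mod squares: a ≡ -19635, b ≡ 969. Check v ∈ {∞, 2, 3, 5, 7, 11, 17, 19}.
v=17: a=17^1·(≡1), b=17^3·(≡7) mod 17; (1|17)=+1, (7|17)=-1; (−1)^{1·3·8}·(+1)^3·(-1)^1 = -1.
v=11: a=11^1·(≡8), b=11^2·(≡5) mod 11; (8|11)=-1, (5|11)=+1; (−1)^{1·2·5}·(-1)^2·(+1)^1 = +1.
v=7: a=7^1·(≡1), b=7^2·(≡3) mod 7; (1|7)=+1, (3|7)=-1; (−1)^{1·2·3}·(+1)^2·(-1)^1 = -1.
v=5: a=5^1·(≡3), b=5^-2·(≡4) mod 5; (3|5)=-1, (4|5)=+1; (−1)^{1·-2·2}·(-1)^-2·(+1)^1 = +1.
v=∞: -19635 < 0 and 969 > 0  ⇒  (a,b)_∞ = +1.
v=3: a=3^5·(≡1), b=3^15·(≡2) mod 3; (1|3)=+1, (2|3)=-1; (−1)^{5·15·1}·(+1)^15·(-1)^5 = +1.
v=19: a=19^2·(≡4), b=19^5·(≡10) mod 19; (4|19)=+1, (10|19)=-1; (−1)^{2·5·9}·(+1)^5·(-1)^2 = +1.
v=2: v_2(a)=-8, v_2(b)=-14; units ≡ 5, 1 (mod 8); ε·ε+αω+βω = 0·0+-8·0+-14·1 ≡ 0  ⇒  (a,b)_2 = +1.
|Ram(-19635, 969)| = 2, even; anisotropic at {7, 17}.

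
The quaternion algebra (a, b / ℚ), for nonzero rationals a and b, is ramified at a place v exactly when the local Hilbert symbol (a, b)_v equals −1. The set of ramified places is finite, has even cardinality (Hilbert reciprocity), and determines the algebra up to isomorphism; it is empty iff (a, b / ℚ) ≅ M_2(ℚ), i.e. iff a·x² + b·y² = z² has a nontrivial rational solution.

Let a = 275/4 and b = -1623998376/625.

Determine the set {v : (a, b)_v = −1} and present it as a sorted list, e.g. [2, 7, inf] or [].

(a, b) ≡ (11, -920634) mod (ℚ^×)²; places V = {2, 3, 5, 7, 11, 13, 29, 37, ∞}.
(a,b)_2: α=-2, β=3; u≡3, v≡3 (mod 8); ε(u)ε(v)=1·1, αω(v)=-2·1, βω(u)=3·1; sum ≡ 0  ⇒  +1.
(a,b)_5: α=2, u≡4; β=-4, v≡4 (mod 5); (4|5)=+1, (4|5)=+1; sign (−1)^0·+1^-4·+1^2 = +1.
(a,b)_∞: sgn(11)=+, sgn(-920634)=−, so +1.
(a,b)_13: α=0, u≡7; β=1, v≡2 (mod 13); (7|13)=-1, (2|13)=-1; sign (−1)^0·-1^1·-1^0 = -1.
(a,b)_11: α=1, u≡9; β=1, v≡1 (mod 11); (9|11)=+1, (1|11)=+1; sign (−1)^1·+1^1·+1^1 = -1.
(a,b)_29: α=0, u≡18; β=1, v≡28 (mod 29); (18|29)=-1, (28|29)=+1; sign (−1)^0·-1^1·+1^0 = -1.
(a,b)_3: α=0, u≡2; β=3, v≡1 (mod 3); (2|3)=-1, (1|3)=+1; sign (−1)^0·-1^3·+1^0 = -1.
(a,b)_7: α=0, u≡4; β=2, v≡3 (mod 7); (4|7)=+1, (3|7)=-1; sign (−1)^0·+1^2·-1^0 = +1.
(a,b)_37: α=0, u≡4; β=1, v≡20 (mod 37); (4|37)=+1, (20|37)=-1; sign (−1)^0·+1^1·-1^0 = +1.
|Ram(11, -920634)| = 4, even; anisotropic at {3, 11, 13, 29}.

[3, 11, 13, 29]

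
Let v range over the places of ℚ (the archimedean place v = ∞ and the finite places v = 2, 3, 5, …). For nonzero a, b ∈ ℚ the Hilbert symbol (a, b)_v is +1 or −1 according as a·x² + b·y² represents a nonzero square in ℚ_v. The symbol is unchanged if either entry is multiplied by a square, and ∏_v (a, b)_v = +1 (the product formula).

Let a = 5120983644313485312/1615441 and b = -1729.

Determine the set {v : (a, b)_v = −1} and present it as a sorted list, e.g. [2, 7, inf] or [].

Mod squares: a ≡ 273, b ≡ -1729. Check v ∈ {∞, 2, 3, 7, 13, 19, 31, 41}.
v=19: a=19^6·(≡16), b=19^1·(≡4) mod 19; (16|19)=+1, (4|19)=+1; (−1)^{6·1·9}·(+1)^1·(+1)^6 = +1.
v=2: v_2(a)=18, v_2(b)=0; units ≡ 1, 7 (mod 8); ε·ε+αω+βω = 0·1+18·0+0·0 ≡ 0  ⇒  (a,b)_2 = +1.
v=7: a=7^1·(≡4), b=7^1·(≡5) mod 7; (4|7)=+1, (5|7)=-1; (−1)^{1·1·3}·(+1)^1·(-1)^1 = +1.
v=∞: 273 > 0 and -1729 < 0  ⇒  (a,b)_∞ = +1.
v=3: a=3^3·(≡1), b=3^0·(≡2) mod 3; (1|3)=+1, (2|3)=-1; (−1)^{3·0·1}·(+1)^0·(-1)^3 = -1.
v=41: a=41^-2·(≡11), b=41^0·(≡34) mod 41; (11|41)=-1, (34|41)=-1; (−1)^{-2·0·20}·(-1)^0·(-1)^-2 = +1.
v=31: a=31^-2·(≡8), b=31^0·(≡7) mod 31; (8|31)=+1, (7|31)=+1; (−1)^{-2·0·15}·(+1)^0·(+1)^-2 = +1.
v=13: a=13^3·(≡8), b=13^1·(≡10) mod 13; (8|13)=-1, (10|13)=+1; (−1)^{3·1·6}·(-1)^1·(+1)^3 = -1.
(273, -1729 / ℚ) ramifies at {3, 13}: a division algebra.

[3, 13]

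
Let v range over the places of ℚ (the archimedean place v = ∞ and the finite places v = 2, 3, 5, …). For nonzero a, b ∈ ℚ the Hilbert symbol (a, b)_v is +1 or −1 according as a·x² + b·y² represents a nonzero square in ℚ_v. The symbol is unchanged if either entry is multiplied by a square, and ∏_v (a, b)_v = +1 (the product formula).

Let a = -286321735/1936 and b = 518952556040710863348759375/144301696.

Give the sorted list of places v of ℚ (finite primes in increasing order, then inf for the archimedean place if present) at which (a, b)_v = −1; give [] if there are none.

[23, 43]

(a, b) ≡ (-793135, 401326310) mod (ℚ^×)²; places V = {2, 3, 5, 7, 11, 17, 19, 23, 31, 43, ∞}.
(a,b)_5: α=1, u≡3; β=5, v≡3 (mod 5); (3|5)=-1, (3|5)=-1; sign (−1)^0·-1^5·-1^1 = +1.
(a,b)_2: α=-4, β=-7; u≡1, v≡3 (mod 8); ε(u)ε(v)=0·1, αω(v)=-4·1, βω(u)=-7·0; sum ≡ 0  ⇒  +1.
(a,b)_11: α=-2, u≡3; β=-5, v≡5 (mod 11); (3|11)=+1, (5|11)=+1; sign (−1)^0·+1^-5·+1^-2 = +1.
(a,b)_23: α=0, u≡11; β=3, v≡17 (mod 23); (11|23)=-1, (17|23)=-1; sign (−1)^0·-1^3·-1^0 = -1.
(a,b)_3: α=0, u≡2; β=2, v≡2 (mod 3); (2|3)=-1, (2|3)=-1; sign (−1)^0·-1^2·-1^0 = +1.
(a,b)_17: α=1, u≡14; β=3, v≡3 (mod 17); (14|17)=-1, (3|17)=-1; sign (−1)^0·-1^3·-1^1 = +1.
(a,b)_∞: sgn(-793135)=−, sgn(401326310)=+, so +1.
(a,b)_19: α=2, u≡9; β=4, v≡1 (mod 19); (9|19)=+1, (1|19)=+1; sign (−1)^0·+1^4·+1^2 = +1.
(a,b)_43: α=1, u≡34; β=3, v≡32 (mod 43); (34|43)=-1, (32|43)=-1; sign (−1)^1·-1^3·-1^1 = -1.
(a,b)_31: α=1, u≡30; β=3, v≡18 (mod 31); (30|31)=-1, (18|31)=+1; sign (−1)^1·-1^3·+1^1 = +1.
(a,b)_7: α=1, u≡4; β=-1, v≡3 (mod 7); (4|7)=+1, (3|7)=-1; sign (−1)^1·+1^-1·-1^1 = +1.
Ram(-793135, 401326310) = {23, 43}; no ℚ_23-point on the conic.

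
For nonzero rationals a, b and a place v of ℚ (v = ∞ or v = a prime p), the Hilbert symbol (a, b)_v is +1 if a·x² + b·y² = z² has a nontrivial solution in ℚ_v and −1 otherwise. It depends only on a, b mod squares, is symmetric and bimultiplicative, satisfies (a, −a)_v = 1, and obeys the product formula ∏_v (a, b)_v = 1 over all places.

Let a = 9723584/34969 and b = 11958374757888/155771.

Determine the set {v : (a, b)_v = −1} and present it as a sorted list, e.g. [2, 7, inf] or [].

[2, 11, 29, 31]

Mod squares: a ≡ 899, b ≡ 418. Check v ∈ {∞, 2, 3, 7, 11, 13, 17, 19, 29, 31}.
v=29: a=29^1·(≡12), b=29^2·(≡8) mod 29; (12|29)=-1, (8|29)=-1; (−1)^{1·2·14}·(-1)^2·(-1)^1 = -1.
v=7: a=7^0·(≡6), b=7^-2·(≡6) mod 7; (6|7)=-1, (6|7)=-1; (−1)^{0·-2·3}·(-1)^-2·(-1)^0 = +1.
v=2: v_2(a)=6, v_2(b)=9; units ≡ 3, 1 (mod 8); ε·ε+αω+βω = 1·0+6·0+9·1 ≡ 1  ⇒  (a,b)_2 = -1.
v=31: a=31^1·(≡6), b=31^2·(≡12) mod 31; (6|31)=-1, (12|31)=-1; (−1)^{1·2·15}·(-1)^2·(-1)^1 = -1.
v=13: a=13^2·(≡2), b=13^2·(≡8) mod 13; (2|13)=-1, (8|13)=-1; (−1)^{2·2·6}·(-1)^2·(-1)^2 = +1.
v=19: a=19^0·(≡16), b=19^1·(≡15) mod 19; (16|19)=+1, (15|19)=-1; (−1)^{0·1·9}·(+1)^1·(-1)^0 = +1.
v=3: a=3^0·(≡2), b=3^2·(≡1) mod 3; (2|3)=-1, (1|3)=+1; (−1)^{0·2·1}·(-1)^2·(+1)^0 = +1.
v=∞: 899 > 0 and 418 > 0  ⇒  (a,b)_∞ = +1.
v=11: a=11^-2·(≡8), b=11^-1·(≡5) mod 11; (8|11)=-1, (5|11)=+1; (−1)^{-2·-1·5}·(-1)^-1·(+1)^-2 = -1.
v=17: a=17^-2·(≡13), b=17^-2·(≡5) mod 17; (13|17)=+1, (5|17)=-1; (−1)^{-2·-2·8}·(+1)^-2·(-1)^-2 = +1.
|Ram(899, 418)| = 4, even; anisotropic at {2, 11, 29, 31}.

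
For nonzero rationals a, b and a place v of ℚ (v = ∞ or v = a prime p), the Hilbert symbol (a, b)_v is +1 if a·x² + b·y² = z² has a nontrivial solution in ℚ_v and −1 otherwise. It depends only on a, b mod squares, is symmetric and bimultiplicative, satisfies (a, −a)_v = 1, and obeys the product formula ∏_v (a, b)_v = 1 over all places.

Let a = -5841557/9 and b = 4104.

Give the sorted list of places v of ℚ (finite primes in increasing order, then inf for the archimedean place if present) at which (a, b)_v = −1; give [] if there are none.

Mod squares: a ≡ -20213, b ≡ 114. Check v ∈ {∞, 2, 3, 17, 19, 29, 41}.
v=19: a=19^0·(≡14), b=19^1·(≡7) mod 19; (14|19)=-1, (7|19)=+1; (−1)^{0·1·9}·(-1)^1·(+1)^0 = -1.
v=41: a=41^1·(≡18), b=41^0·(≡4) mod 41; (18|41)=+1, (4|41)=+1; (−1)^{1·0·20}·(+1)^0·(+1)^1 = +1.
v=17: a=17^3·(≡2), b=17^0·(≡7) mod 17; (2|17)=+1, (7|17)=-1; (−1)^{3·0·8}·(+1)^0·(-1)^3 = -1.
v=∞: -20213 < 0 and 114 > 0  ⇒  (a,b)_∞ = +1.
v=29: a=29^1·(≡13), b=29^0·(≡15) mod 29; (13|29)=+1, (15|29)=-1; (−1)^{1·0·14}·(+1)^0·(-1)^1 = -1.
v=2: v_2(a)=0, v_2(b)=3; units ≡ 3, 1 (mod 8); ε·ε+αω+βω = 1·0+0·0+3·1 ≡ 1  ⇒  (a,b)_2 = -1.
v=3: a=3^-2·(≡1), b=3^3·(≡2) mod 3; (1|3)=+1, (2|3)=-1; (−1)^{-2·3·1}·(+1)^3·(-1)^-2 = +1.
|Ram(-20213, 114)| = 4, even; anisotropic at {2, 17, 19, 29}.

[2, 17, 19, 29]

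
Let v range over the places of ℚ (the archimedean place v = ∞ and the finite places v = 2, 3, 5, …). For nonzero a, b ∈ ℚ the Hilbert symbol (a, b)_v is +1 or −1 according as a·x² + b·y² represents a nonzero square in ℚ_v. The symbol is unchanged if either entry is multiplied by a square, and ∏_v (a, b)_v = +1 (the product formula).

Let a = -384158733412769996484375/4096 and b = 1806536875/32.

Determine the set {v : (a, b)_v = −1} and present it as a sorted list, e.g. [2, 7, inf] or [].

[11, 17]

(a, b) ≡ (-13079, 5780918) mod (ℚ^×)²; places V = {2, 3, 5, 11, 13, 17, 29, 41, ∞}.
(a,b)_3: α=2, u≡1; β=0, v≡2 (mod 3); (1|3)=+1, (2|3)=-1; sign (−1)^0·+1^0·-1^2 = +1.
(a,b)_11: α=3, u≡2; β=1, v≡2 (mod 11); (2|11)=-1, (2|11)=-1; sign (−1)^1·-1^1·-1^3 = -1.
(a,b)_2: α=-12, β=-5; u≡1, v≡3 (mod 8); ε(u)ε(v)=0·1, αω(v)=-12·1, βω(u)=-5·0; sum ≡ 0  ⇒  +1.
(a,b)_29: α=3, u≡22; β=1, v≡28 (mod 29); (22|29)=+1, (28|29)=+1; sign (−1)^0·+1^1·+1^3 = +1.
(a,b)_∞: sgn(-13079)=−, sgn(5780918)=+, so +1.
(a,b)_41: α=3, u≡37; β=1, v≡37 (mod 41); (37|41)=+1, (37|41)=+1; sign (−1)^0·+1^1·+1^3 = +1.
(a,b)_13: α=2, u≡12; β=1, v≡5 (mod 13); (12|13)=+1, (5|13)=-1; sign (−1)^0·+1^1·-1^2 = +1.
(a,b)_5: α=8, u≡4; β=4, v≡2 (mod 5); (4|5)=+1, (2|5)=-1; sign (−1)^0·+1^4·-1^8 = +1.
(a,b)_17: α=2, u≡6; β=1, v≡3 (mod 17); (6|17)=-1, (3|17)=-1; sign (−1)^0·-1^1·-1^2 = -1.
|Ram(-13079, 5780918)| = 2, even; anisotropic at {11, 17}.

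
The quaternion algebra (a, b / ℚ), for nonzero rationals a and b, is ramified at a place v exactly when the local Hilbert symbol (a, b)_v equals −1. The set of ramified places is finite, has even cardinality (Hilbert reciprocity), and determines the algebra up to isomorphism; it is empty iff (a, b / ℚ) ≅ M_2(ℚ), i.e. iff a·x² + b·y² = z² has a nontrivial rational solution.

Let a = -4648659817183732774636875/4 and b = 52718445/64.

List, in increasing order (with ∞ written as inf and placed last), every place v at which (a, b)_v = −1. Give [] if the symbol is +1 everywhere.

[13, 17, 37, 41]

(a, b) ≡ (-799459, 650845) mod (ℚ^×)²; places V = {2, 3, 5, 13, 17, 19, 31, 37, 41, ∞}.
(a,b)_3: α=2, u≡2; β=4, v≡1 (mod 3); (2|3)=-1, (1|3)=+1; sign (−1)^0·-1^4·+1^2 = +1.
(a,b)_41: α=1, u≡35; β=0, v≡12 (mod 41); (35|41)=-1, (12|41)=-1; sign (−1)^0·-1^0·-1^1 = -1.
(a,b)_∞: sgn(-799459)=−, sgn(650845)=+, so +1.
(a,b)_17: α=3, u≡3; β=1, v≡1 (mod 17); (3|17)=-1, (1|17)=+1; sign (−1)^0·-1^1·+1^3 = -1.
(a,b)_37: α=1, u≡28; β=0, v≡8 (mod 37); (28|37)=+1, (8|37)=-1; sign (−1)^0·+1^0·-1^1 = -1.
(a,b)_19: α=4, u≡5; β=1, v≡4 (mod 19); (5|19)=+1, (4|19)=+1; sign (−1)^0·+1^1·+1^4 = +1.
(a,b)_5: α=4, u≡4; β=1, v≡1 (mod 5); (4|5)=+1, (1|5)=+1; sign (−1)^0·+1^1·+1^4 = +1.
(a,b)_31: α=3, u≡12; β=1, v≡14 (mod 31); (12|31)=-1, (14|31)=+1; sign (−1)^1·-1^1·+1^3 = +1.
(a,b)_2: α=-2, β=-6; u≡5, v≡5 (mod 8); ε(u)ε(v)=0·0, αω(v)=-2·1, βω(u)=-6·1; sum ≡ 0  ⇒  +1.
(a,b)_13: α=4, u≡2; β=1, v≡7 (mod 13); (2|13)=-1, (7|13)=-1; sign (−1)^0·-1^1·-1^4 = -1.
|Ram(-799459, 650845)| = 4, even; anisotropic at {13, 17, 37, 41}.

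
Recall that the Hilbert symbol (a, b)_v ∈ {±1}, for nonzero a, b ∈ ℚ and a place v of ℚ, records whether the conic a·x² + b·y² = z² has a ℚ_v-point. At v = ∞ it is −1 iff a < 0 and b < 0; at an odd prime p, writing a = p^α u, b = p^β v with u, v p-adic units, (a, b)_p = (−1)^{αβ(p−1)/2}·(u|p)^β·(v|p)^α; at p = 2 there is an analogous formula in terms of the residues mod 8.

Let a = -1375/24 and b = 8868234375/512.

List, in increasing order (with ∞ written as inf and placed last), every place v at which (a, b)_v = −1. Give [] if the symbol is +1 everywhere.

[11, 13]

Mod squares: a ≡ -330, b ≡ 286. Check v ∈ {∞, 2, 3, 5, 7, 11, 13}.
v=5: a=5^3·(≡1), b=5^6·(≡1) mod 5; (1|5)=+1, (1|5)=+1; (−1)^{3·6·2}·(+1)^6·(+1)^3 = +1.
v=7: a=7^0·(≡6), b=7^2·(≡5) mod 7; (6|7)=-1, (5|7)=-1; (−1)^{0·2·3}·(-1)^2·(-1)^0 = +1.
v=∞: -330 < 0 and 286 > 0  ⇒  (a,b)_∞ = +1.
v=13: a=13^0·(≡5), b=13^1·(≡12) mod 13; (5|13)=-1, (12|13)=+1; (−1)^{0·1·6}·(-1)^1·(+1)^0 = -1.
v=11: a=11^1·(≡9), b=11^1·(≡4) mod 11; (9|11)=+1, (4|11)=+1; (−1)^{1·1·5}·(+1)^1·(+1)^1 = -1.
v=3: a=3^-1·(≡1), b=3^4·(≡1) mod 3; (1|3)=+1, (1|3)=+1; (−1)^{-1·4·1}·(+1)^4·(+1)^-1 = +1.
v=2: v_2(a)=-3, v_2(b)=-9; units ≡ 3, 7 (mod 8); ε·ε+αω+βω = 1·1+-3·0+-9·1 ≡ 0  ⇒  (a,b)_2 = +1.
Ram(-330, 286) = {11, 13}; no ℚ_11-point on the conic.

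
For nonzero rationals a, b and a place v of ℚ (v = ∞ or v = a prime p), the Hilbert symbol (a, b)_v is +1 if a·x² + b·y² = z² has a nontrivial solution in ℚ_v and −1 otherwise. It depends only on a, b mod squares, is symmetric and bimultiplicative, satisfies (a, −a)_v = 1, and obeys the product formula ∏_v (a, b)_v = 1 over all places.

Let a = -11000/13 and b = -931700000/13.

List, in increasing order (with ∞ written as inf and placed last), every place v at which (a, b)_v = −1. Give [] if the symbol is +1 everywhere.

[5, 7, 13, inf]

Mod squares: a ≡ -1430, b ≡ -10010. Check v ∈ {∞, 2, 5, 7, 11, 13}.
v=∞: -1430 < 0 and -10010 < 0  ⇒  (a,b)_∞ = -1.
v=11: a=11^1·(≡6), b=11^3·(≡9) mod 11; (6|11)=-1, (9|11)=+1; (−1)^{1·3·5}·(-1)^3·(+1)^1 = +1.
v=13: a=13^-1·(≡11), b=13^-1·(≡3) mod 13; (11|13)=-1, (3|13)=+1; (−1)^{-1·-1·6}·(-1)^-1·(+1)^-1 = -1.
v=5: a=5^3·(≡4), b=5^5·(≡2) mod 5; (4|5)=+1, (2|5)=-1; (−1)^{3·5·2}·(+1)^5·(-1)^3 = -1.
v=7: a=7^0·(≡3), b=7^1·(≡5) mod 7; (3|7)=-1, (5|7)=-1; (−1)^{0·1·3}·(-1)^1·(-1)^0 = -1.
v=2: v_2(a)=3, v_2(b)=5; units ≡ 5, 3 (mod 8); ε·ε+αω+βω = 0·1+3·1+5·1 ≡ 0  ⇒  (a,b)_2 = +1.
Ram(-1430, -10010) = {5, 7, 13, ∞}; no ℚ_5-point on the conic.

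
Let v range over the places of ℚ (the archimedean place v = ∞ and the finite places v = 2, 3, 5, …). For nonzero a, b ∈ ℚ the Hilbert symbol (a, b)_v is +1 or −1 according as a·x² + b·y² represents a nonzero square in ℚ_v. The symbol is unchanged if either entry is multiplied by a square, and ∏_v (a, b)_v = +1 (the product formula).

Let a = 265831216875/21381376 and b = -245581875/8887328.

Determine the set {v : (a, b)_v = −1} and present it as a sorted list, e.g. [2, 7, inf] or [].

Mod squares: a ≡ 3, b ≡ -22. Check v ∈ {∞, 2, 3, 5, 7, 11, 17, 31}.
v=3: a=3^11·(≡1), b=3^6·(≡2) mod 3; (1|3)=+1, (2|3)=-1; (−1)^{11·6·1}·(+1)^6·(-1)^11 = -1.
v=5: a=5^4·(≡2), b=5^4·(≡3) mod 5; (2|5)=-1, (3|5)=-1; (−1)^{4·4·2}·(-1)^4·(-1)^4 = +1.
v=∞: 3 > 0 and -22 < 0  ⇒  (a,b)_∞ = +1.
v=11: a=11^0·(≡3), b=11^1·(≡3) mod 11; (3|11)=+1, (3|11)=+1; (−1)^{0·1·5}·(+1)^1·(+1)^0 = +1.
v=17: a=17^-4·(≡7), b=17^-2·(≡11) mod 17; (7|17)=-1, (11|17)=-1; (−1)^{-4·-2·8}·(-1)^-2·(-1)^-4 = +1.
v=31: a=31^0·(≡24), b=31^-2·(≡28) mod 31; (24|31)=-1, (28|31)=+1; (−1)^{0·-2·15}·(-1)^-2·(+1)^0 = +1.
v=7: a=7^4·(≡5), b=7^2·(≡3) mod 7; (5|7)=-1, (3|7)=-1; (−1)^{4·2·3}·(-1)^2·(-1)^4 = +1.
v=2: v_2(a)=-8, v_2(b)=-5; units ≡ 3, 5 (mod 8); ε·ε+αω+βω = 1·0+-8·1+-5·1 ≡ 1  ⇒  (a,b)_2 = -1.
(3, -22 / ℚ) ramifies at {2, 3}: a division algebra.

[2, 3]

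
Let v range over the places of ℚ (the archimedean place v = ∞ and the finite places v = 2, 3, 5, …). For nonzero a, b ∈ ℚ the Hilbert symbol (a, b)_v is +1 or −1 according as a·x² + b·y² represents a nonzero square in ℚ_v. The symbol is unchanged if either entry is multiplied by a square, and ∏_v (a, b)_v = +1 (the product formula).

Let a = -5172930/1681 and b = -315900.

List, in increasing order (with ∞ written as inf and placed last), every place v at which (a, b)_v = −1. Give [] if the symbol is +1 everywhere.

[3, 17, 23, inf]

Mod squares: a ≡ -11730, b ≡ -39. Check v ∈ {∞, 2, 3, 5, 7, 13, 17, 23, 41}.
v=7: a=7^2·(≡4), b=7^0·(≡3) mod 7; (4|7)=+1, (3|7)=-1; (−1)^{2·0·3}·(+1)^0·(-1)^2 = +1.
v=2: v_2(a)=1, v_2(b)=2; units ≡ 7, 1 (mod 8); ε·ε+αω+βω = 1·0+1·0+2·0 ≡ 0  ⇒  (a,b)_2 = +1.
v=17: a=17^1·(≡12), b=17^0·(≡11) mod 17; (12|17)=-1, (11|17)=-1; (−1)^{1·0·8}·(-1)^0·(-1)^1 = -1.
v=41: a=41^-2·(≡40), b=41^0·(≡5) mod 41; (40|41)=+1, (5|41)=+1; (−1)^{-2·0·20}·(+1)^0·(+1)^-2 = +1.
v=3: a=3^3·(≡2), b=3^5·(≡2) mod 3; (2|3)=-1, (2|3)=-1; (−1)^{3·5·1}·(-1)^5·(-1)^3 = -1.
v=5: a=5^1·(≡4), b=5^2·(≡4) mod 5; (4|5)=+1, (4|5)=+1; (−1)^{1·2·2}·(+1)^2·(+1)^1 = +1.
v=13: a=13^0·(≡1), b=13^1·(≡10) mod 13; (1|13)=+1, (10|13)=+1; (−1)^{0·1·6}·(+1)^1·(+1)^0 = +1.
v=23: a=23^1·(≡15), b=23^0·(≡5) mod 23; (15|23)=-1, (5|23)=-1; (−1)^{1·0·11}·(-1)^0·(-1)^1 = -1.
v=∞: -11730 < 0 and -39 < 0  ⇒  (a,b)_∞ = -1.
|Ram(-11730, -39)| = 4, even; anisotropic at {3, 17, 23, ∞}.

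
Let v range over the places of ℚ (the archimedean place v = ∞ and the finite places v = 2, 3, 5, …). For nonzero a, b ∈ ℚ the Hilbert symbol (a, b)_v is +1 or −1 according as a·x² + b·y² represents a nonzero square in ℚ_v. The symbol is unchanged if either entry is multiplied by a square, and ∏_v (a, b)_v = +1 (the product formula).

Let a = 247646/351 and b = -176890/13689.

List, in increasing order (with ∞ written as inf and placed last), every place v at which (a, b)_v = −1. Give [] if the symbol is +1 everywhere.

Mod squares: a ≡ 546, b ≡ -10. Check v ∈ {∞, 2, 3, 5, 7, 13, 19}.
v=19: a=19^2·(≡15), b=19^2·(≡11) mod 19; (15|19)=-1, (11|19)=+1; (−1)^{2·2·9}·(-1)^2·(+1)^2 = +1.
v=5: a=5^0·(≡1), b=5^1·(≡3) mod 5; (1|5)=+1, (3|5)=-1; (−1)^{0·1·2}·(+1)^1·(-1)^0 = +1.
v=2: v_2(a)=1, v_2(b)=1; units ≡ 1, 3 (mod 8); ε·ε+αω+βω = 0·1+1·1+1·0 ≡ 1  ⇒  (a,b)_2 = -1.
v=13: a=13^-1·(≡9), b=13^-2·(≡9) mod 13; (9|13)=+1, (9|13)=+1; (−1)^{-1·-2·6}·(+1)^-2·(+1)^-1 = +1.
v=∞: 546 > 0 and -10 < 0  ⇒  (a,b)_∞ = +1.
v=7: a=7^3·(≡1), b=7^2·(≡4) mod 7; (1|7)=+1, (4|7)=+1; (−1)^{3·2·3}·(+1)^2·(+1)^3 = +1.
v=3: a=3^-3·(≡2), b=3^-4·(≡2) mod 3; (2|3)=-1, (2|3)=-1; (−1)^{-3·-4·1}·(-1)^-4·(-1)^-3 = -1.
|Ram(546, -10)| = 2, even; anisotropic at {2, 3}.

[2, 3]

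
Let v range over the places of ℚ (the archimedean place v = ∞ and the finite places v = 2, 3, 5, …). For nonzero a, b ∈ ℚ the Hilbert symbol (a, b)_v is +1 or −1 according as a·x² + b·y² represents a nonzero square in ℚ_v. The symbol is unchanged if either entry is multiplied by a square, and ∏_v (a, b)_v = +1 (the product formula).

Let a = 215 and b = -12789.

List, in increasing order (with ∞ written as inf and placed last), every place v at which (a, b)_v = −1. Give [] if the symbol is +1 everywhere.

(a, b) ≡ (215, -29) mod (ℚ^×)²; places V = {2, 3, 5, 7, 29, 43, ∞}.
(a,b)_29: α=0, u≡12; β=1, v≡23 (mod 29); (12|29)=-1, (23|29)=+1; sign (−1)^0·-1^1·+1^0 = -1.
(a,b)_43: α=1, u≡5; β=0, v≡25 (mod 43); (5|43)=-1, (25|43)=+1; sign (−1)^0·-1^0·+1^1 = +1.
(a,b)_2: α=0, β=0; u≡7, v≡3 (mod 8); ε(u)ε(v)=1·1, αω(v)=0·1, βω(u)=0·0; sum ≡ 1  ⇒  -1.
(a,b)_5: α=1, u≡3; β=0, v≡1 (mod 5); (3|5)=-1, (1|5)=+1; sign (−1)^0·-1^0·+1^1 = +1.
(a,b)_7: α=0, u≡5; β=2, v≡5 (mod 7); (5|7)=-1, (5|7)=-1; sign (−1)^0·-1^2·-1^0 = +1.
(a,b)_∞: sgn(215)=+, sgn(-29)=−, so +1.
(a,b)_3: α=0, u≡2; β=2, v≡1 (mod 3); (2|3)=-1, (1|3)=+1; sign (−1)^0·-1^2·+1^0 = +1.
|Ram(215, -29)| = 2, even; anisotropic at {2, 29}.

[2, 29]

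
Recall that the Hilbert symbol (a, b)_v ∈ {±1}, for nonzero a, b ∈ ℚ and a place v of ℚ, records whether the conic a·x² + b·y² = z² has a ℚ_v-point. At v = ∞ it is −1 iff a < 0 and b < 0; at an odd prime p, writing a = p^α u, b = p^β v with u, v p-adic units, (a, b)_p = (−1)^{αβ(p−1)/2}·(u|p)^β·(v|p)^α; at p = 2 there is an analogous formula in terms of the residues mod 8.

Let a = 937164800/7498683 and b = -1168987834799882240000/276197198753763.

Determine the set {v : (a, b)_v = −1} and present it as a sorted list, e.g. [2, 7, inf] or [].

Mod squares: a ≡ 429, b ≡ -33. Check v ∈ {∞, 2, 3, 5, 7, 11, 13, 17, 31}.
v=7: a=7^0·(≡4), b=7^-2·(≡1) mod 7; (4|7)=+1, (1|7)=+1; (−1)^{0·-2·3}·(+1)^-2·(+1)^0 = +1.
v=2: v_2(a)=18, v_2(b)=36; units ≡ 5, 7 (mod 8); ε·ε+αω+βω = 0·1+18·0+36·1 ≡ 0  ⇒  (a,b)_2 = +1.
v=5: a=5^2·(≡4), b=5^4·(≡2) mod 5; (4|5)=+1, (2|5)=-1; (−1)^{2·4·2}·(+1)^4·(-1)^2 = +1.
v=3: a=3^-3·(≡2), b=3^-5·(≡1) mod 3; (2|3)=-1, (1|3)=+1; (−1)^{-3·-5·1}·(-1)^-5·(+1)^-3 = +1.
v=11: a=11^1·(≡8), b=11^5·(≡6) mod 11; (8|11)=-1, (6|11)=-1; (−1)^{1·5·5}·(-1)^5·(-1)^1 = -1.
v=13: a=13^1·(≡5), b=13^2·(≡6) mod 13; (5|13)=-1, (6|13)=-1; (−1)^{1·2·6}·(-1)^2·(-1)^1 = -1.
v=17: a=17^-2·(≡4), b=17^-6·(≡9) mod 17; (4|17)=+1, (9|17)=+1; (−1)^{-2·-6·8}·(+1)^-6·(+1)^-2 = +1.
v=31: a=31^-2·(≡29), b=31^-2·(≡27) mod 31; (29|31)=-1, (27|31)=-1; (−1)^{-2·-2·15}·(-1)^-2·(-1)^-2 = +1.
v=∞: 429 > 0 and -33 < 0  ⇒  (a,b)_∞ = +1.
(429, -33 / ℚ) ramifies at {11, 13}: a division algebra.

[11, 13]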